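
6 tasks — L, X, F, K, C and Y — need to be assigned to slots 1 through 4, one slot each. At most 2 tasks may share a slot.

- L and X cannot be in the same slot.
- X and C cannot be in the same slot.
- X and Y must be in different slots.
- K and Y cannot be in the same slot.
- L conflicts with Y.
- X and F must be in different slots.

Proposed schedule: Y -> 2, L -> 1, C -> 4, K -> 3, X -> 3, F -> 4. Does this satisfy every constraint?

X and F must be in different slots — holds.
X and C cannot be in the same slot — holds.
At most 2 tasks may share a slot — holds.
K and Y cannot be in the same slot — holds.
X and Y must be in different slots — holds.
L and X cannot be in the same slot — holds.
L conflicts with Y — holds.

Valid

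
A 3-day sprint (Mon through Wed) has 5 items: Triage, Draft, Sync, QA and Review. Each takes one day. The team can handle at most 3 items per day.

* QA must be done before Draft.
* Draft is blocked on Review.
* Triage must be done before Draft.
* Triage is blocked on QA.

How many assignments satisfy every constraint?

Splitting on Sync: it can be Mon (2), Tue (2), Wed (2). Listing each branch's schedules as (Triage, Draft, QA, Review):
Sync=Mon: (Tue,Wed,Mon,Mon) (Tue,Wed,Mon,Tue) — 2.
Sync=Tue: (Tue,Wed,Mon,Mon) (Tue,Wed,Mon,Tue) — 2.
Sync=Wed: (Tue,Wed,Mon,Mon) (Tue,Wed,Mon,Tue) — 2.
Summing: 2 + 2 + 2 = 6.

6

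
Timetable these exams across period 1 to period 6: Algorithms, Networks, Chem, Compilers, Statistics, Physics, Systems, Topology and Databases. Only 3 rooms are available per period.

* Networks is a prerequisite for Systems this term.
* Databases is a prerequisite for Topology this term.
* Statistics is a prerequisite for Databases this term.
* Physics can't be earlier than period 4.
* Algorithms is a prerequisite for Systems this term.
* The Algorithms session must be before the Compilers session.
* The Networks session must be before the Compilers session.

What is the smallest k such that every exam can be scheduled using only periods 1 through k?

4

The precedence chain requires at least 3 distinct periods.
With at most 3 per period and 9 exams, at least 3 periods are needed.
Physics can't be placed before period 4, so the schedule must run through at least period 4.
4 works (last occupied period: period 4): for example Systems=period 2; Networks=period 1; Algorithms=period 1; Databases=period 2; Chem=period 3; Topology=period 3; Statistics=period 1; Physics=period 4; Compilers=period 2.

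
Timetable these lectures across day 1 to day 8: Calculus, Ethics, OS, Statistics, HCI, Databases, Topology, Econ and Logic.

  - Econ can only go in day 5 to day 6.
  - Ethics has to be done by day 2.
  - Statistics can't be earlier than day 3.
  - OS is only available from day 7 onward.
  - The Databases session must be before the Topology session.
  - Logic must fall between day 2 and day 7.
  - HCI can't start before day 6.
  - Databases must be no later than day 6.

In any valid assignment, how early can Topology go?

day 2

Precedence pushes Topology to at least day 2.
Topology at day 2 is achievable: Ethics=day 1; HCI=day 6; Statistics=day 3; Topology=day 2; Econ=day 5; Logic=day 2; OS=day 7; Databases=day 1; Calculus=day 1.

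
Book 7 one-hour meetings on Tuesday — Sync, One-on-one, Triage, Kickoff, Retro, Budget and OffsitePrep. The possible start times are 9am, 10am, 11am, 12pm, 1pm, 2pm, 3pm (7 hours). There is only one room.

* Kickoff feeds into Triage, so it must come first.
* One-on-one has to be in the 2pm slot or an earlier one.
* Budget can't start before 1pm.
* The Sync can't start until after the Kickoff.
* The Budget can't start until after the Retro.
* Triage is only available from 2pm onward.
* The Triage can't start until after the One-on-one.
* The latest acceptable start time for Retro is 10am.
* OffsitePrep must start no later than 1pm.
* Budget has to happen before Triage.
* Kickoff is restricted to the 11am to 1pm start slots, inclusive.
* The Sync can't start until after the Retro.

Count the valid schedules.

30

Splitting on Sync: it can be 12pm (6), 1pm (8), 2pm (8), 3pm (8). Listing each branch's schedules as (One-on-one, Triage, Kickoff, Retro, Budget, OffsitePrep):
Sync=12pm: (9am,3pm,11am,10am,2pm,1pm) (10am,3pm,11am,9am,2pm,1pm) (1pm,3pm,11am,9am,2pm,10am) (1pm,3pm,11am,10am,2pm,9am) (2pm,3pm,11am,9am,1pm,10am) (2pm,3pm,11am,10am,1pm,9am) — 6.
Sync=1pm: (9am,3pm,11am,10am,2pm,12pm) (9am,3pm,12pm,10am,2pm,11am) (10am,3pm,11am,9am,2pm,12pm) (10am,3pm,12pm,9am,2pm,11am) (11am,3pm,12pm,9am,2pm,10am) (11am,3pm,12pm,10am,2pm,9am) (12pm,3pm,11am,9am,2pm,10am) (12pm,3pm,11am,10am,2pm,9am) — 8.
Sync=2pm: (9am,3pm,11am,10am,1pm,12pm) (9am,3pm,12pm,10am,1pm,11am) (10am,3pm,11am,9am,1pm,12pm) (10am,3pm,12pm,9am,1pm,11am) (11am,3pm,12pm,9am,1pm,10am) (11am,3pm,12pm,10am,1pm,9am) (12pm,3pm,11am,9am,1pm,10am) (12pm,3pm,11am,10am,1pm,9am) — 8.
Sync=3pm: (9am,2pm,11am,10am,1pm,12pm) (9am,2pm,12pm,10am,1pm,11am) (10am,2pm,11am,9am,1pm,12pm) (10am,2pm,12pm,9am,1pm,11am) (11am,2pm,12pm,9am,1pm,10am) (11am,2pm,12pm,10am,1pm,9am) (12pm,2pm,11am,9am,1pm,10am) (12pm,2pm,11am,10am,1pm,9am) — 8.
Summing: 6 + 8 + 8 + 8 = 30.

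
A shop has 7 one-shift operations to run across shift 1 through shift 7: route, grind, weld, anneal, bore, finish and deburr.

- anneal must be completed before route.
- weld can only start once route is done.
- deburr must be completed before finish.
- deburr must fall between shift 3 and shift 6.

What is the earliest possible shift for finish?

Precedence pushes finish to at least shift 4.
finish at shift 4 is achievable: weld=shift 3; anneal=shift 1; finish=shift 4; route=shift 2; deburr=shift 3; bore=shift 1; grind=shift 1.

shift 4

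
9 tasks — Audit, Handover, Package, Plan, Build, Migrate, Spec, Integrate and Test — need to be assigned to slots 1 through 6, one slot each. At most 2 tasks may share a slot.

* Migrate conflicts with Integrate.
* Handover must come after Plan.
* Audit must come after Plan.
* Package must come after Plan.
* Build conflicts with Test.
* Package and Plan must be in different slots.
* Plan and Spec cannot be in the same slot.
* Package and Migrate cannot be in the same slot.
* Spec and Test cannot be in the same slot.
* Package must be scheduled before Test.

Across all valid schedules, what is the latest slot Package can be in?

5

Precedence pushes Package to at least 2; downstream work caps Package at 5.
Package at 5 is achievable: Plan=1; Migrate=3; Package=5; Handover=2; Test=6; Build=1; Spec=3; Audit=2; Integrate=4.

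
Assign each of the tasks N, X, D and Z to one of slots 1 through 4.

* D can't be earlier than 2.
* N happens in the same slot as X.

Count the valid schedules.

Splitting on N: it can be 1 (12), 2 (12), 3 (12), 4 (12). Listing each branch's schedules as (X, D, Z):
N=1: (1,2,1) (1,2,2) (1,2,3) (1,2,4) (1,3,1) (1,3,2) (1,3,3) (1,3,4) (1,4,1) (1,4,2) (1,4,3) (1,4,4) — 12.
N=2: (2,2,1) (2,2,2) (2,2,3) (2,2,4) (2,3,1) (2,3,2) (2,3,3) (2,3,4) (2,4,1) (2,4,2) (2,4,3) (2,4,4) — 12.
N=3: (3,2,1) (3,2,2) (3,2,3) (3,2,4) (3,3,1) (3,3,2) (3,3,3) (3,3,4) (3,4,1) (3,4,2) (3,4,3) (3,4,4) — 12.
N=4: (4,2,1) (4,2,2) (4,2,3) (4,2,4) (4,3,1) (4,3,2) (4,3,3) (4,3,4) (4,4,1) (4,4,2) (4,4,3) (4,4,4) — 12.
Summing: 12 + 12 + 12 + 12 = 48.

48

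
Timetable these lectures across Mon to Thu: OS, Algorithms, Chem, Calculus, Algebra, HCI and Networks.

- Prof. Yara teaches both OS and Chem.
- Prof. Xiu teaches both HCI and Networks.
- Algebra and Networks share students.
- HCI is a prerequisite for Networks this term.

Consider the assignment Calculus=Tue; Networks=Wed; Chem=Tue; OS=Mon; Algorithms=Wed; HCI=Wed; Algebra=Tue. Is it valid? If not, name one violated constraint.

No. Prof. Xiu teaches both HCI and Networks is not satisfied.

Algebra and Networks share students — holds.
Prof. Yara teaches both OS and Chem — holds.
HCI is a prerequisite for Networks this term — violated.
Prof. Xiu teaches both HCI and Networks — violated.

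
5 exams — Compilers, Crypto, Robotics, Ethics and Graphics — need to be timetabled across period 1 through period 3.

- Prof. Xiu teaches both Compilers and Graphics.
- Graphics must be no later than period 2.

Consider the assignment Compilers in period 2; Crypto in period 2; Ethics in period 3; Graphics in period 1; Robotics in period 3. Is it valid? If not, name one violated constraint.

Graphics must be no later than period 2 — holds.
Prof. Xiu teaches both Compilers and Graphics — holds.

Yes, all constraints hold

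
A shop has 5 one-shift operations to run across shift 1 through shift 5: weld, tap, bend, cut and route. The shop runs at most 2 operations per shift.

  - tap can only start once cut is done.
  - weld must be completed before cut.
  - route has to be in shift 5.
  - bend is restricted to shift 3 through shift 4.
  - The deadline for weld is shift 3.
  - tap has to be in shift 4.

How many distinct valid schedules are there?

6

Splitting on weld: it can be shift 1 (4), shift 2 (2). Listing each branch's schedules as (tap, bend, cut, route) by shift number:
weld=shift 1: (4,3,2,5) (4,3,3,5) (4,4,2,5) (4,4,3,5) — 4.
weld=shift 2: (4,3,3,5) (4,4,3,5) — 2.
Summing: 4 + 2 = 6.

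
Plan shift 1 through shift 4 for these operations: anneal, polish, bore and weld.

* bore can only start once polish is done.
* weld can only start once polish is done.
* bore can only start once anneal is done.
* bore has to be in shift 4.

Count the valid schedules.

Splitting on anneal: it can be shift 1 (6), shift 2 (6), shift 3 (6). Listing each branch's schedules as (polish, bore, weld) by shift number:
anneal=shift 1: (1,4,2) (1,4,3) (1,4,4) (2,4,3) (2,4,4) (3,4,4) — 6.
anneal=shift 2: (1,4,2) (1,4,3) (1,4,4) (2,4,3) (2,4,4) (3,4,4) — 6.
anneal=shift 3: (1,4,2) (1,4,3) (1,4,4) (2,4,3) (2,4,4) (3,4,4) — 6.
Summing: 6 + 6 + 6 = 18.

18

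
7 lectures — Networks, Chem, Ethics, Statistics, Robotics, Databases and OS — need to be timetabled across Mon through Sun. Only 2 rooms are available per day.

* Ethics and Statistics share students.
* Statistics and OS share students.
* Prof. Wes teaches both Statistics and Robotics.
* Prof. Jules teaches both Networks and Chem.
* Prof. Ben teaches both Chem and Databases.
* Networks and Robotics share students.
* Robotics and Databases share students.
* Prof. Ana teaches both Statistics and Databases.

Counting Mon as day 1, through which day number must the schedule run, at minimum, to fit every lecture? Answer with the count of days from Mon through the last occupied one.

With at most 2 per day and 7 lectures, at least 4 days are needed.
4 works (last occupied day: Thu): for example Ethics in Mon; OS in Wed; Robotics in Wed; Databases in Thu; Statistics in Tue; Chem in Tue; Networks in Mon.

4 days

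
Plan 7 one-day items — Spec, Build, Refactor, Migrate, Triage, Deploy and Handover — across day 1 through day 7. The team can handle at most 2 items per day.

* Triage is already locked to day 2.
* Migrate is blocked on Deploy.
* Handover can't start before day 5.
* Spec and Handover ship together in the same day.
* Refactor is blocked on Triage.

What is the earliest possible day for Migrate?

day 2

Precedence pushes Migrate to at least day 2.
Migrate at day 2 is achievable: Migrate in day 2, Deploy in day 1, Spec in day 5, Build in day 1, Refactor in day 3, Handover in day 5, Triage in day 2.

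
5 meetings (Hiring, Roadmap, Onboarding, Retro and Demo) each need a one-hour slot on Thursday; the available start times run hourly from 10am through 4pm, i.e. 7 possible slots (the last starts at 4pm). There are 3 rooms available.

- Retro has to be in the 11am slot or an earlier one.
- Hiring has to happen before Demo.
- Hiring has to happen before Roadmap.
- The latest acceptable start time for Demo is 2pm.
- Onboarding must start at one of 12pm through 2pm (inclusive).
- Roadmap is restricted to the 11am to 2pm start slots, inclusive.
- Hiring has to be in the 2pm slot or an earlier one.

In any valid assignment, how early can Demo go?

Precedence pushes Demo to at least 11am; Demo's own window allows nothing later than 2pm.
Demo at 11am is achievable: Onboarding in 12pm; Demo in 11am; Hiring in 10am; Roadmap in 11am; Retro in 10am.

11am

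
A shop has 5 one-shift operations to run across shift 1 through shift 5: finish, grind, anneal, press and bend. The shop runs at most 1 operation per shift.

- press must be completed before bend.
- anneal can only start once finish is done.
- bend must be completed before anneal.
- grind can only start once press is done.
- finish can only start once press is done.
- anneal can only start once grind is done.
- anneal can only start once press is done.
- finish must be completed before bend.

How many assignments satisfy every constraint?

3

Enumerating: bend=shift 3; press=shift 1; finish=shift 2; grind=shift 4; anneal=shift 5 | anneal=shift 5, bend=shift 4, grind=shift 3, finish=shift 2, press=shift 1 | anneal=shift 5, finish=shift 3, press=shift 1, bend=shift 4, grind=shift 2.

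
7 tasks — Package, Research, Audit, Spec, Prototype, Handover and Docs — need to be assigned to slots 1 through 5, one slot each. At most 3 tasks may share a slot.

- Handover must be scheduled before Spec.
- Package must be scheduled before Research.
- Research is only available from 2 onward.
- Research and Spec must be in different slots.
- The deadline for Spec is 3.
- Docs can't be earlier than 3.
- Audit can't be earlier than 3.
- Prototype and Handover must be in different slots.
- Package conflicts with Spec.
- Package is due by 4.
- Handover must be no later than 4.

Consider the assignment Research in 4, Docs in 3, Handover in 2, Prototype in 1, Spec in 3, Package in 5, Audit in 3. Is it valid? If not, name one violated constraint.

Research is only available from 2 onward — holds.
Package conflicts with Spec — holds.
Handover must be scheduled before Spec — holds.
Package is due by 4 — violated.
At most 3 tasks may share a slot — holds.
Handover must be no later than 4 — holds.
Docs can't be earlier than 3 — holds.
Prototype and Handover must be in different slots — holds.
Package must be scheduled before Research — violated.
The deadline for Spec is 3 — holds.
Research and Spec must be in different slots — holds.
Audit can't be earlier than 3 — holds.

Invalid. Package is due by 4.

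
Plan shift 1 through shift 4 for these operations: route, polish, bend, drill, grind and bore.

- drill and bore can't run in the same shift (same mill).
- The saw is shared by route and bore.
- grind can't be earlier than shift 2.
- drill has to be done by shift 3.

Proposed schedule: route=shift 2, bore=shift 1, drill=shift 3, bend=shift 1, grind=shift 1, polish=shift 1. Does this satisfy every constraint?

drill has to be done by shift 3 — holds.
The saw is shared by route and bore — holds.
grind can't be earlier than shift 2 — violated.
drill and bore can't run in the same shift (same mill) — holds.

No — it violates: grind can't be earlier than shift 2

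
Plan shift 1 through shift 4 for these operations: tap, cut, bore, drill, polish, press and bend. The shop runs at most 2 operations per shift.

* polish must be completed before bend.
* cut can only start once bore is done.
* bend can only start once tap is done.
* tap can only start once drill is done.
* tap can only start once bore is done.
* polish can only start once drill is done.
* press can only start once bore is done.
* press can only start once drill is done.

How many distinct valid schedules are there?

24

Splitting on tap: it can be shift 2 (12), shift 3 (12). Listing each branch's schedules as (cut, bore, drill, polish, press, bend) by shift number:
tap=shift 2: (2,1,1,3,3,4) (2,1,1,3,4,4) (3,1,1,2,3,4) (3,1,1,2,4,3) (3,1,1,2,4,4) (3,1,1,3,2,4) (3,1,1,3,4,4) (4,1,1,2,3,3) (4,1,1,2,3,4) (4,1,1,2,4,3) (4,1,1,3,2,4) (4,1,1,3,3,4) — 12.
tap=shift 3: (2,1,1,2,3,4) (2,1,1,2,4,4) (2,1,1,3,2,4) (2,1,1,3,4,4) (2,1,2,3,4,4) (3,1,1,2,2,4) (3,1,1,2,4,4) (3,2,1,2,4,4) (4,1,1,2,2,4) (4,1,1,2,3,4) (4,1,1,3,2,4) (4,2,1,2,3,4) — 12.
Summing: 12 + 12 = 24.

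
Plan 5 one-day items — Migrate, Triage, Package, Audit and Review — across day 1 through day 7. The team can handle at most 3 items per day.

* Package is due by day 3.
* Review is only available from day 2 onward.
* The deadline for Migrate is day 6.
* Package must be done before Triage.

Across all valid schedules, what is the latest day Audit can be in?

day 7

Audit at day 7 is achievable: Package in day 1; Triage in day 2; Migrate in day 1; Audit in day 7; Review in day 2.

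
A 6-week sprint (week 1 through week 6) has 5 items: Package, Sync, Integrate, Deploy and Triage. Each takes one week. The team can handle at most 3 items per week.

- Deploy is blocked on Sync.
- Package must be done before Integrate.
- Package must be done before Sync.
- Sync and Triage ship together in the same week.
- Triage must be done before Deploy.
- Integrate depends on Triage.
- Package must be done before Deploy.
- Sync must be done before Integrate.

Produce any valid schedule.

Integrate in week 3; Triage in week 2; Sync in week 2; Package in week 1; Deploy in week 3

Checking: Triage(week 2) before Integrate(week 3); Package(week 1) before Deploy(week 3); Package(week 1) before Sync(week 2); Sync(week 2) before Integrate(week 3); Sync(week 2) before Deploy(week 3); Package(week 1) before Integrate(week 3); Triage(week 2) before Deploy(week 3); Sync = Triage = week 2; max 2 per week (cap 3).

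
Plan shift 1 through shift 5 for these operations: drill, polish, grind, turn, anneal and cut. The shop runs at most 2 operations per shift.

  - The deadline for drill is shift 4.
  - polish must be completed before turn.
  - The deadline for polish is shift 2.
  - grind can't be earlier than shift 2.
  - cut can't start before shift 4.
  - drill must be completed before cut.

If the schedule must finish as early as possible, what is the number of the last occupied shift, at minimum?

The precedence chain requires at least 2 distinct shifts.
With at most 2 per shift and 6 operations, at least 3 shifts are needed.
cut can't be placed before shift 4, so the schedule must run through at least shift 4.
4 works (last occupied shift: shift 4): for example grind=shift 2; cut=shift 4; drill=shift 1; turn=shift 2; anneal=shift 3; polish=shift 1.

4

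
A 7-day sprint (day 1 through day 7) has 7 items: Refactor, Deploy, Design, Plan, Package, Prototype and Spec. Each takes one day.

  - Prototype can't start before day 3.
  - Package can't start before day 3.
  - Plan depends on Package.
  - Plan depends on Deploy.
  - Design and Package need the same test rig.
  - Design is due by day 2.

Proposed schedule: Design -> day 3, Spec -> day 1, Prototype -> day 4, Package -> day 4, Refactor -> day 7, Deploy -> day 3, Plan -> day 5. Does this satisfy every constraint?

No — it violates: Design is due by day 2

Plan depends on Deploy — holds.
Package can't start before day 3 — holds.
Design is due by day 2 — violated.
Design and Package need the same test rig — holds.
Prototype can't start before day 3 — holds.
Plan depends on Package — holds.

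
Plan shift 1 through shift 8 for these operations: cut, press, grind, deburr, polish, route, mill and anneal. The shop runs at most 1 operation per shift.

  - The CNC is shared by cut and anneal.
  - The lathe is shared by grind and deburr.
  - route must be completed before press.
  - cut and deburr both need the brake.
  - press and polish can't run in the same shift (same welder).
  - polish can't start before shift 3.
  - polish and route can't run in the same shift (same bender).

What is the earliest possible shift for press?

Precedence pushes press to at least shift 2.
press at shift 2 is achievable: press in shift 2, deburr in shift 6, grind in shift 5, route in shift 1, polish in shift 3, cut in shift 4, mill in shift 7, anneal in shift 8.

shift 2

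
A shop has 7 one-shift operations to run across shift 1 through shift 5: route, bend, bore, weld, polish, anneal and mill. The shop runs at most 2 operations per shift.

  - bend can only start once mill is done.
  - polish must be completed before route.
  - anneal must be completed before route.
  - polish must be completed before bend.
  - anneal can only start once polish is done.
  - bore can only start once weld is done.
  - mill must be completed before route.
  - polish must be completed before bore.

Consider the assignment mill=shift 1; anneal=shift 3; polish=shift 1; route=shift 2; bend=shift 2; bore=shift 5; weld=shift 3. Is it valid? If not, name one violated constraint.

polish must be completed before route — holds.
The shop runs at most 2 operations per shift — holds.
bore can only start once weld is done — holds.
mill must be completed before route — holds.
bend can only start once mill is done — holds.
anneal must be completed before route — violated.
polish must be completed before bore — holds.
polish must be completed before bend — holds.
anneal can only start once polish is done — holds.

Invalid. anneal must be completed before route.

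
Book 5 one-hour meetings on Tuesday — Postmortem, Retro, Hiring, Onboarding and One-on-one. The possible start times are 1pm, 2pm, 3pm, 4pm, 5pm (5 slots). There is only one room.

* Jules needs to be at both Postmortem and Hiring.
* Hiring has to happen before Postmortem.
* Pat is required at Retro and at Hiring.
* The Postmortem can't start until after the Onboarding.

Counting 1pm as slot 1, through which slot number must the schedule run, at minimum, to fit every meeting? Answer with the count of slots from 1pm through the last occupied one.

The precedence chain requires at least 2 distinct slots.
With at most 1 per slot and 5 meetings, at least 5 slots are needed.
5 works (last occupied slot: 5pm): for example One-on-one in 5pm; Hiring in 1pm; Retro in 4pm; Postmortem in 3pm; Onboarding in 2pm.

5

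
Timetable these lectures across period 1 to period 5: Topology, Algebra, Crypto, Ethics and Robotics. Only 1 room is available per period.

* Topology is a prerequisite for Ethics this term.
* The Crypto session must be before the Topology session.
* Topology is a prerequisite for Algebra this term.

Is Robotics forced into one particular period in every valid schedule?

Robotics can be period 1 (e.g. Algebra in period 4; Topology in period 3; Crypto in period 2; Robotics in period 1; Ethics in period 5) or period 2 (e.g. Crypto in period 1, Algebra in period 4, Topology in period 3, Ethics in period 5, Robotics in period 2).

No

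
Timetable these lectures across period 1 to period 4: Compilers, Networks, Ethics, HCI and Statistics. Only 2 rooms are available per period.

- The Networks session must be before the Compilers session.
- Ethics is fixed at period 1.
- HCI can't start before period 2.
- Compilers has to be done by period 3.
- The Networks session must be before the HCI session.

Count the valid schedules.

Splitting on Compilers: it can be period 2 (8), period 3 (15). Listing each branch's schedules as (Networks, Ethics, HCI, Statistics) by period number:
Compilers=period 2: (1,1,2,3) (1,1,2,4) (1,1,3,2) (1,1,3,3) (1,1,3,4) (1,1,4,2) (1,1,4,3) (1,1,4,4) — 8.
Compilers=period 3: (1,1,2,2) (1,1,2,3) (1,1,2,4) (1,1,3,2) (1,1,3,4) (1,1,4,2) (1,1,4,3) (1,1,4,4) (2,1,3,1) (2,1,3,2) (2,1,3,4) (2,1,4,1) (2,1,4,2) (2,1,4,3) (2,1,4,4) — 15.
Summing: 8 + 15 = 23.

23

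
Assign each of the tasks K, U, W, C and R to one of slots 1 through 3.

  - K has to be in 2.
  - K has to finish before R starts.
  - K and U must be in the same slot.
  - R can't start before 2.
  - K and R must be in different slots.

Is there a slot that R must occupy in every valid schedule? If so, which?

R's window is 2–3.
K is fixed at 2, and R can't share a slot with K.
So R must be 3.

3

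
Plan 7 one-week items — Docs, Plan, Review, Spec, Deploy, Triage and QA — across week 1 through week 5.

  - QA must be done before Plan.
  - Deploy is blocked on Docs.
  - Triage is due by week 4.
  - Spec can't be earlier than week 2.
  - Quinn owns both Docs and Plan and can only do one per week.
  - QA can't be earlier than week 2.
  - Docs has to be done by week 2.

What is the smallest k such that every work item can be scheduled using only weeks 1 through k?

The precedence chain requires at least 2 distinct weeks.
Propagating the time windows through the other constraints, Plan can't land before week 3, so the schedule must run through at least week 3.
3 works (last occupied week: week 3): for example Docs in week 1; Triage in week 1; Review in week 1; Deploy in week 2; QA in week 2; Spec in week 2; Plan in week 3.

3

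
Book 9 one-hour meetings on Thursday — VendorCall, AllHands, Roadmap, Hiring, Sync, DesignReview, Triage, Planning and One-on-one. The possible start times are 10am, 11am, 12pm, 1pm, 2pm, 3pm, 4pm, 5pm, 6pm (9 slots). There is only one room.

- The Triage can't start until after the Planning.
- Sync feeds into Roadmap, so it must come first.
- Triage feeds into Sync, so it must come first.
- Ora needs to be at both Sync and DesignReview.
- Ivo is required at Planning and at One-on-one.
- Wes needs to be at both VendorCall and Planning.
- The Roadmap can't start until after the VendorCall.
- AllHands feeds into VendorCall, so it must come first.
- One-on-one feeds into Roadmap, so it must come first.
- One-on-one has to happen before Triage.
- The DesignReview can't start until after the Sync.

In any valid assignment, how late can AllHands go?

Downstream work caps AllHands at 4pm.
AllHands at 4pm is achievable: Sync -> 1pm; Triage -> 12pm; Roadmap -> 6pm; VendorCall -> 5pm; AllHands -> 4pm; DesignReview -> 2pm; Hiring -> 3pm; Planning -> 11am; One-on-one -> 10am.

4pm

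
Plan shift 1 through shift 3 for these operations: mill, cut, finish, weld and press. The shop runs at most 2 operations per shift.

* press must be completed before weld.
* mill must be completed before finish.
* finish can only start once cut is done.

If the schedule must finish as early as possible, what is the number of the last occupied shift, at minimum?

shift 3

The precedence chain requires at least 2 distinct shifts.
With at most 2 per shift and 5 operations, at least 3 shifts are needed.
3 works (last occupied shift: shift 3): for example press in shift 2, cut in shift 1, finish in shift 2, weld in shift 3, mill in shift 1.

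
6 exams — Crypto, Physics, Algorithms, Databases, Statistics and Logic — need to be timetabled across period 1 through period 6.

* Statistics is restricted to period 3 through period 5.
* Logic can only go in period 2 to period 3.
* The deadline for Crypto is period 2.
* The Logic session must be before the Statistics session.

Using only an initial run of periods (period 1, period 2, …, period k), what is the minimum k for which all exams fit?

3 periods

The precedence chain requires at least 2 distinct periods.
Statistics can't be placed before period 3, so the schedule must run through at least period 3.
3 works (last occupied period: period 3): for example Physics -> period 1, Statistics -> period 3, Algorithms -> period 1, Crypto -> period 1, Databases -> period 1, Logic -> period 2.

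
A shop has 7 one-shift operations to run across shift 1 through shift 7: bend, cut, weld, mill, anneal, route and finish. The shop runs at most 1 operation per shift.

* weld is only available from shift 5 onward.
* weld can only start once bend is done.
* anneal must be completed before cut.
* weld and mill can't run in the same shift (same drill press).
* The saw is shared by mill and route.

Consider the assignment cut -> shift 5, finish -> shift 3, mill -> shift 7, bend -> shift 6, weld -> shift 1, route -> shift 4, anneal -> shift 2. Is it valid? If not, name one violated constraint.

No — it violates: weld can only start once bend is done

weld can only start once bend is done — violated.
weld is only available from shift 5 onward — violated.
weld and mill can't run in the same shift (same drill press) — holds.
The saw is shared by mill and route — holds.
anneal must be completed before cut — holds.
The shop runs at most 1 operation per shift — holds.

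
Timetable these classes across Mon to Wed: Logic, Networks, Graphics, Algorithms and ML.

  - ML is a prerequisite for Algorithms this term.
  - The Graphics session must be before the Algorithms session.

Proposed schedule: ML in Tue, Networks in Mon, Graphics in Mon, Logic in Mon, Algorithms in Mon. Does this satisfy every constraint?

No. ML is a prerequisite for Algorithms this term is not satisfied.

ML is a prerequisite for Algorithms this term — violated.
The Graphics session must be before the Algorithms session — violated.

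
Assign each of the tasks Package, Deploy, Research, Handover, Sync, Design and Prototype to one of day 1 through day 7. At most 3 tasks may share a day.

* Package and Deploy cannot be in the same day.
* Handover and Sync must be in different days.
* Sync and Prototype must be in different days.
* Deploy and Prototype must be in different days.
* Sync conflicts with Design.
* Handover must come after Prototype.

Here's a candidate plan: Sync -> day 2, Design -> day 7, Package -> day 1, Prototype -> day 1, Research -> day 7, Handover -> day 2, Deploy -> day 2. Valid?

Deploy and Prototype must be in different days — holds.
At most 3 tasks may share a day — holds.
Package and Deploy cannot be in the same day — holds.
Handover and Sync must be in different days — violated.
Handover must come after Prototype — holds.
Sync conflicts with Design — holds.
Sync and Prototype must be in different days — holds.

No. Handover and Sync must be in different days is not satisfied.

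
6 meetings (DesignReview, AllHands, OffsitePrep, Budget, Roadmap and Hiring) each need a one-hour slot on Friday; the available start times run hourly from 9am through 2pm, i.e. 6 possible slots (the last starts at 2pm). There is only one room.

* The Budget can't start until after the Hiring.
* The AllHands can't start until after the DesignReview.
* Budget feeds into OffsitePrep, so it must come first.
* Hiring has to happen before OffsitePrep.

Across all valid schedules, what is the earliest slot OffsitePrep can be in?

Precedence pushes OffsitePrep to at least 11am.
OffsitePrep at 11am is achievable: Hiring=9am; AllHands=1pm; Budget=10am; DesignReview=12pm; Roadmap=2pm; OffsitePrep=11am.

11am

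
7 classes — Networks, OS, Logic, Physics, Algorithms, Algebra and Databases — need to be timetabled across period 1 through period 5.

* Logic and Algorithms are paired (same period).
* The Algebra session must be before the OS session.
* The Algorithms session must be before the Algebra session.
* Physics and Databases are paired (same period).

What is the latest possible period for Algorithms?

period 3

Downstream work caps Algorithms at period 3.
Algorithms at period 3 is achievable: Algebra -> period 4, Algorithms -> period 3, Networks -> period 1, Databases -> period 1, Logic -> period 3, Physics -> period 1, OS -> period 5.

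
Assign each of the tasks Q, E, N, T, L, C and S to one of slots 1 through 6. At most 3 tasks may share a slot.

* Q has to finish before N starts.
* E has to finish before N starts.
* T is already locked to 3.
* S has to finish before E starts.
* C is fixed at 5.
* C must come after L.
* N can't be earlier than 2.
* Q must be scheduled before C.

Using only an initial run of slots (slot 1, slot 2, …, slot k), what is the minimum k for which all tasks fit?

The precedence chain requires at least 3 distinct slots.
With at most 3 per slot and 7 tasks, at least 3 slots are needed.
C can't be placed before 5, so the schedule must run through at least slot 5.
5 works (last occupied slot: 5): for example N=3, Q=1, C=5, T=3, L=1, S=1, E=2.

5 slots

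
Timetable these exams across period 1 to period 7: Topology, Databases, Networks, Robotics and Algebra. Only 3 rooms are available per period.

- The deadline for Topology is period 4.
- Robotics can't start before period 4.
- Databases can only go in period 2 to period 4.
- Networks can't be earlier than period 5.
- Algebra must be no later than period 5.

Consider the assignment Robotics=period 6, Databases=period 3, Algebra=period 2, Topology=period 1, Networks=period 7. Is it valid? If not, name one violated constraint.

Only 3 rooms are available per period — holds.
Databases can only go in period 2 to period 4 — holds.
Robotics can't start before period 4 — holds.
Networks can't be earlier than period 5 — holds.
Algebra must be no later than period 5 — holds.
The deadline for Topology is period 4 — holds.

Yes, all constraints hold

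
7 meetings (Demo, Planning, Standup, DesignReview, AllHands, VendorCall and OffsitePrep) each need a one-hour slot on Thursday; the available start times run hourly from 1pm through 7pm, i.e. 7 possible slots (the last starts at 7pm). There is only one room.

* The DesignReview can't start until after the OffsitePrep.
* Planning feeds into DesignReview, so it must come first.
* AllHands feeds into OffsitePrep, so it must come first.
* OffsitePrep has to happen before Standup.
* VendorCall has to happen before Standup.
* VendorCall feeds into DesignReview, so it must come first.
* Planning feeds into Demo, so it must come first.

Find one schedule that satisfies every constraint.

Planning=3pm; Demo=7pm; OffsitePrep=2pm; Standup=6pm; DesignReview=5pm; VendorCall=4pm; AllHands=1pm

Checking: VendorCall(4pm) before Standup(6pm); VendorCall(4pm) before DesignReview(5pm); AllHands(1pm) before OffsitePrep(2pm); Planning(3pm) before DesignReview(5pm); Planning(3pm) before Demo(7pm); OffsitePrep(2pm) before Standup(6pm); OffsitePrep(2pm) before DesignReview(5pm); max 1 per slot (cap 1).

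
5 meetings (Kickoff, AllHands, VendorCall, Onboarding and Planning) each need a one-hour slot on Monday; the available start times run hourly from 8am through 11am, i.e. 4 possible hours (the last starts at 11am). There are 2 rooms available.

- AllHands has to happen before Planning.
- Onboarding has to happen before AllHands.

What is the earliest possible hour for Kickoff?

8am

Kickoff at 8am is achievable: AllHands=9am, Onboarding=8am, Planning=10am, VendorCall=9am, Kickoff=8am.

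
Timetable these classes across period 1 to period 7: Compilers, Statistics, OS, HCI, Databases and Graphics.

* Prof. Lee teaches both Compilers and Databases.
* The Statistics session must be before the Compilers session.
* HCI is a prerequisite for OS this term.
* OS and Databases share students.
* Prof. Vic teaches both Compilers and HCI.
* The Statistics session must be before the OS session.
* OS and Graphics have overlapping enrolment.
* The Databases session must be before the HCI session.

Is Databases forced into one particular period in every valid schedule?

No

Databases can be period 1 (e.g. Statistics -> period 1, HCI -> period 2, OS -> period 3, Compilers -> period 3, Databases -> period 1, Graphics -> period 1) or period 2 (e.g. Statistics -> period 1, HCI -> period 3, OS -> period 4, Databases -> period 2, Compilers -> period 4, Graphics -> period 1).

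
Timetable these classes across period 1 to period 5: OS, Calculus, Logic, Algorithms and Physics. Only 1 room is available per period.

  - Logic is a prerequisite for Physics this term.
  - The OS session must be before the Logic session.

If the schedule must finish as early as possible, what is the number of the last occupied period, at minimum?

5

The precedence chain requires at least 3 distinct periods.
With at most 1 per period and 5 classes, at least 5 periods are needed.
5 works (last occupied period: period 5): for example Physics in period 3, OS in period 1, Logic in period 2, Algorithms in period 5, Calculus in period 4.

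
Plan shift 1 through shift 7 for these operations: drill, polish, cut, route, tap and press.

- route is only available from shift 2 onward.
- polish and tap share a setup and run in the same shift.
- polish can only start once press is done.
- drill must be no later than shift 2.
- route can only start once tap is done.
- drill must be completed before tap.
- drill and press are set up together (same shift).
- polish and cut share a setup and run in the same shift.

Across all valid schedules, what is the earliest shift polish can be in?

shift 2

Precedence pushes polish to at least shift 2; polish must be in the same shift as tap, which can't be after shift 6, so polish is at most shift 6.
polish at shift 2 is achievable: drill in shift 1; press in shift 1; tap in shift 2; polish in shift 2; cut in shift 2; route in shift 3.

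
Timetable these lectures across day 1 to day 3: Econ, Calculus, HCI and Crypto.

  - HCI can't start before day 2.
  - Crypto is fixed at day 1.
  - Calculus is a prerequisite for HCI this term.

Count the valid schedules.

Splitting on Econ: it can be day 1 (3), day 2 (3), day 3 (3). Listing each branch's schedules as (Calculus, HCI, Crypto) by day number:
Econ=day 1: (1,2,1) (1,3,1) (2,3,1) — 3.
Econ=day 2: (1,2,1) (1,3,1) (2,3,1) — 3.
Econ=day 3: (1,2,1) (1,3,1) (2,3,1) — 3.
Summing: 3 + 3 + 3 = 9.

9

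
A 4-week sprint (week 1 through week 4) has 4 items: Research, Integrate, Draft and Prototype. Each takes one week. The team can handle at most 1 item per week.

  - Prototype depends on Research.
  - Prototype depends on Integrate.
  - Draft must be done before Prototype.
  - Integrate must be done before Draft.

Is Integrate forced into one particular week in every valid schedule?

Integrate can be week 1 (e.g. Prototype=week 4, Research=week 3, Draft=week 2, Integrate=week 1) or week 2 (e.g. Prototype in week 4, Integrate in week 2, Research in week 1, Draft in week 3).

No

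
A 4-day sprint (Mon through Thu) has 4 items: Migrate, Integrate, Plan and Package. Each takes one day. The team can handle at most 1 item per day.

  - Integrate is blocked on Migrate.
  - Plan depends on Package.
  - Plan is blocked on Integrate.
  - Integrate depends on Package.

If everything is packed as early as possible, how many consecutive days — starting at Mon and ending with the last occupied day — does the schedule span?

The precedence chain requires at least 3 distinct days.
With at most 1 per day and 4 tasks, at least 4 days are needed.
4 works (last occupied day: Thu): for example Migrate in Tue, Plan in Thu, Package in Mon, Integrate in Wed.

4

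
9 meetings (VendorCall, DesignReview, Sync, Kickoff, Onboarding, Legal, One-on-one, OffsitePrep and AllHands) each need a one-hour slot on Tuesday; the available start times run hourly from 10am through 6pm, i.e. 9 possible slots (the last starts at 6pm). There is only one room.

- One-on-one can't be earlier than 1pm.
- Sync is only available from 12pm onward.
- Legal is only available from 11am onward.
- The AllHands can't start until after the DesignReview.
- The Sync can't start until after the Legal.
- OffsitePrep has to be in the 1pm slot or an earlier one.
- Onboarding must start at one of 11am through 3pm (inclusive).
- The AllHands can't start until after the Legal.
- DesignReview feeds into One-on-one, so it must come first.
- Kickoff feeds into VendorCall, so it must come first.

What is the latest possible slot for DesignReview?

4pm

Downstream work caps DesignReview at 5pm.
DesignReview at 4pm is achievable: One-on-one=5pm, AllHands=6pm, DesignReview=4pm, Kickoff=2pm, OffsitePrep=10am, VendorCall=3pm, Legal=12pm, Sync=1pm, Onboarding=11am.
Nothing later works — the capacity limit rule out every slot after 4pm.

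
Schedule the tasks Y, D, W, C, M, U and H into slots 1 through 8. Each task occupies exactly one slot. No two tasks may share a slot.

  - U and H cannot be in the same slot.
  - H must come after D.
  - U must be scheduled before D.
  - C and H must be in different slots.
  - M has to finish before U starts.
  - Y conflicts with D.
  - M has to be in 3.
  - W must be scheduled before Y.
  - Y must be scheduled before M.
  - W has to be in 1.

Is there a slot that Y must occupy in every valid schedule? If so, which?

W is fixed at 1 and must come before Y, so Y is at least 2.
M is fixed at 3 and must come after Y, so Y is at most 2.
So Y must be 2.

2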